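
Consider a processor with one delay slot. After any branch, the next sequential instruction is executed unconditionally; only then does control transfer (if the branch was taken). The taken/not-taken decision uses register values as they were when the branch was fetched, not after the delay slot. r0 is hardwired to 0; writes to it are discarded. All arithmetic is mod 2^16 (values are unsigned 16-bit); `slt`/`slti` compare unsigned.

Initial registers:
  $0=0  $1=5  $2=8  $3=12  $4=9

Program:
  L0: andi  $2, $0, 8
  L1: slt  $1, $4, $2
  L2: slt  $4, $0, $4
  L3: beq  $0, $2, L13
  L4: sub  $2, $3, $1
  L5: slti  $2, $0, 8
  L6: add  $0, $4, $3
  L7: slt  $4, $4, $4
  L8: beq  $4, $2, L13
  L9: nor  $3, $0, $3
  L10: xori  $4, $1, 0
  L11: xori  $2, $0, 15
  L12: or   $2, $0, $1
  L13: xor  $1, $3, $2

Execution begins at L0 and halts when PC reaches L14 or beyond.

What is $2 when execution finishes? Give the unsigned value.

12

  step pc=0: andi  $2, $0, 8  regs=(0,5,0,12,9)
  step pc=1: slt  $1, $4, $2  regs=(0,0,0,12,9)
  step pc=2: slt  $4, $0, $4  regs=(0,0,0,12,1)
  step pc=3: beq  $0, $2, L13  cond=T  regs=(0,0,0,12,1)
  step pc=4: sub  $2, $3, $1  regs=(0,0,12,12,1)
  step pc=13: xor  $1, $3, $2  regs=(0,0,12,12,1)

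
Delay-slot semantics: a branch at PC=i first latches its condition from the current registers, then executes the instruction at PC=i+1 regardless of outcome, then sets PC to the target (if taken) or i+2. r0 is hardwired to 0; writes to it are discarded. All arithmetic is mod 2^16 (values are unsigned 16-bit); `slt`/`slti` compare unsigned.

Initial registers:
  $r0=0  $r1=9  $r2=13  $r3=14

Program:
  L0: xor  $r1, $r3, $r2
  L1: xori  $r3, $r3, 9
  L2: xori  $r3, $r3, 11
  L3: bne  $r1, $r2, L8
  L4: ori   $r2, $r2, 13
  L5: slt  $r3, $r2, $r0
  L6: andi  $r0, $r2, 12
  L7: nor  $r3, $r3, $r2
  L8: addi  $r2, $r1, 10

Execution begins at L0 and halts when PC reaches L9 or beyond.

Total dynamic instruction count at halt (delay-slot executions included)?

6

#0 xor  $r1, $r3, $r2 ; 0/3/13/14
#1 xori  $r3, $r3, 9 ; 0/3/13/7
#2 xori  $r3, $r3, 11 ; 0/3/13/12
#3 bne  $r1, $r2, L8 ; 0/3/13/12 ; →target
#4 ori   $r2, $r2, 13 ; 0/3/13/12
#8 addi  $r2, $r1, 10 ; 0/3/13/12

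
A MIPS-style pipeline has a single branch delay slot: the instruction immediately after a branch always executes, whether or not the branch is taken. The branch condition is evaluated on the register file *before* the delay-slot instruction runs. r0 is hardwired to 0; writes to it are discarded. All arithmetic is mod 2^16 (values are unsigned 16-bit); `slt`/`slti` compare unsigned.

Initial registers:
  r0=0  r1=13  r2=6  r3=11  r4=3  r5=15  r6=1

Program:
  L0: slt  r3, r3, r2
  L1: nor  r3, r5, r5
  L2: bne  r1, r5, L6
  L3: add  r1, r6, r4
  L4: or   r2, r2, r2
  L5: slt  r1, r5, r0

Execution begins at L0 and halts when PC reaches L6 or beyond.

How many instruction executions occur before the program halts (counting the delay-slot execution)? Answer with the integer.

4

PC=0  slt  r3, r3, r2        | r0=0 r1=13 r2=6 r3=0 r4=3 r5=15 r6=1
PC=1  nor  r3, r5, r5        | r0=0 r1=13 r2=6 r3=65520 r4=3 r5=15 r6=1
PC=2  bne  r1, r5, L6        | r0=0 r1=13 r2=6 r3=65520 r4=3 r5=15 r6=1  [TAKEN]
PC=3  add  r1, r6, r4        | r0=0 r1=4 r2=6 r3=65520 r4=3 r5=15 r6=1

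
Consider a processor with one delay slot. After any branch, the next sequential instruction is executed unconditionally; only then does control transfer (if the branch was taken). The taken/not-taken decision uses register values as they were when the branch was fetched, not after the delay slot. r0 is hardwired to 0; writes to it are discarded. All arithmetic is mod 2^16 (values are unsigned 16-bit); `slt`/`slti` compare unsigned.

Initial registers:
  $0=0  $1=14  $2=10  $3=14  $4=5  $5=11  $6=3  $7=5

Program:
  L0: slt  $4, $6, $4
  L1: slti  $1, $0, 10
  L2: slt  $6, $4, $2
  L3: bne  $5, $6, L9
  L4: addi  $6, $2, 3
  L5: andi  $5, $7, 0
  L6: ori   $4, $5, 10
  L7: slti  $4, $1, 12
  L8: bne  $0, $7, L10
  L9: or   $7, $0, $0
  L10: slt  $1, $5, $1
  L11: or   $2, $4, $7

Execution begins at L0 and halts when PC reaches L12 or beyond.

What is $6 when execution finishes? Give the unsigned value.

13

#0 slt  $4, $6, $4 ; 0/14/10/14/1/11/3/5
#1 slti  $1, $0, 10 ; 0/1/10/14/1/11/3/5
#2 slt  $6, $4, $2 ; 0/1/10/14/1/11/1/5
#3 bne  $5, $6, L9 ; 0/1/10/14/1/11/1/5 ; →target
#4 addi  $6, $2, 3 ; 0/1/10/14/1/11/13/5
#9 or   $7, $0, $0 ; 0/1/10/14/1/11/13/0
#10 slt  $1, $5, $1 ; 0/0/10/14/1/11/13/0
#11 or   $2, $4, $7 ; 0/0/1/14/1/11/13/0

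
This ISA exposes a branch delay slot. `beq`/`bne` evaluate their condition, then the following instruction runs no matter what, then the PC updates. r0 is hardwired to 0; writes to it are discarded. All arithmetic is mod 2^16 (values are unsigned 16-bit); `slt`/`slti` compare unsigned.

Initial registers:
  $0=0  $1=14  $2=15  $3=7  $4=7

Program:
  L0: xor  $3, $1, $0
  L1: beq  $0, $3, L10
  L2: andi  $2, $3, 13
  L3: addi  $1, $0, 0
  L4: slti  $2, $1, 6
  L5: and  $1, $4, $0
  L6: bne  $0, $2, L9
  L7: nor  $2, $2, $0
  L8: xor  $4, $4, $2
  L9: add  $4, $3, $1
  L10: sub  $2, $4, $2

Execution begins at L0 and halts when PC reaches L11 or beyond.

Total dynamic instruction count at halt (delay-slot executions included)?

#0 xor  $3, $1, $0 ; 0/14/15/14/7
#1 beq  $0, $3, L10 ; 0/14/15/14/7 ; →fallthru
#2 andi  $2, $3, 13 ; 0/14/12/14/7
#3 addi  $1, $0, 0 ; 0/0/12/14/7
#4 slti  $2, $1, 6 ; 0/0/1/14/7
#5 and  $1, $4, $0 ; 0/0/1/14/7
#6 bne  $0, $2, L9 ; 0/0/1/14/7 ; →target
#7 nor  $2, $2, $0 ; 0/0/65534/14/7
#9 add  $4, $3, $1 ; 0/0/65534/14/14
#10 sub  $2, $4, $2 ; 0/0/16/14/14

10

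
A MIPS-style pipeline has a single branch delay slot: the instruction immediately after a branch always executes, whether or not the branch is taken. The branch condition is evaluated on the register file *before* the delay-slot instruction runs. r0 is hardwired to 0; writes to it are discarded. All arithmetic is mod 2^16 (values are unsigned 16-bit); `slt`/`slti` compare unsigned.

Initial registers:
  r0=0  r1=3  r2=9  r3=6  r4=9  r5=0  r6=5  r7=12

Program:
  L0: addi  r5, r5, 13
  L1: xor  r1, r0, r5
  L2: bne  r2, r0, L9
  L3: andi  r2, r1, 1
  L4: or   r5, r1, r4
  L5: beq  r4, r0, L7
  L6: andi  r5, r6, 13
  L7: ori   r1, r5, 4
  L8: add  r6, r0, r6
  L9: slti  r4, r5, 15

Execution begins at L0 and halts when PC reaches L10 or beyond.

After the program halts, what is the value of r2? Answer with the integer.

1

#0 addi  r5, r5, 13 ; 0/3/9/6/9/13/5/12
#1 xor  r1, r0, r5 ; 0/13/9/6/9/13/5/12
#2 bne  r2, r0, L9 ; 0/13/9/6/9/13/5/12 ; →target
#3 andi  r2, r1, 1 ; 0/13/1/6/9/13/5/12
#9 slti  r4, r5, 15 ; 0/13/1/6/1/13/5/12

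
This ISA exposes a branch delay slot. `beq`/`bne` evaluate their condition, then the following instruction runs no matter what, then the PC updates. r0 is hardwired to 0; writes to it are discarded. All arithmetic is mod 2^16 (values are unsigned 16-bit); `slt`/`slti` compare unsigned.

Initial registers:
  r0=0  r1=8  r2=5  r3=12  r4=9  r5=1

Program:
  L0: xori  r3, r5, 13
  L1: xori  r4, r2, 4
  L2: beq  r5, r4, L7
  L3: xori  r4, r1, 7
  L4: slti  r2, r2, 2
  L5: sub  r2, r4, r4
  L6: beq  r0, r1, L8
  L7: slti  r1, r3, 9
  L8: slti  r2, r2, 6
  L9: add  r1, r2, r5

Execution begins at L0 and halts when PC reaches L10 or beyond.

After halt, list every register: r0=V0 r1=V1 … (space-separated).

  step pc=0: xori  r3, r5, 13  regs=(0,8,5,12,9,1)
  step pc=1: xori  r4, r2, 4  regs=(0,8,5,12,1,1)
  step pc=2: beq  r5, r4, L7  cond=T  regs=(0,8,5,12,1,1)
  step pc=3: xori  r4, r1, 7  regs=(0,8,5,12,15,1)
  step pc=7: slti  r1, r3, 9  regs=(0,0,5,12,15,1)
  step pc=8: slti  r2, r2, 6  regs=(0,0,1,12,15,1)
  step pc=9: add  r1, r2, r5  regs=(0,2,1,12,15,1)

r0=0 r1=2 r2=1 r3=12 r4=15 r5=1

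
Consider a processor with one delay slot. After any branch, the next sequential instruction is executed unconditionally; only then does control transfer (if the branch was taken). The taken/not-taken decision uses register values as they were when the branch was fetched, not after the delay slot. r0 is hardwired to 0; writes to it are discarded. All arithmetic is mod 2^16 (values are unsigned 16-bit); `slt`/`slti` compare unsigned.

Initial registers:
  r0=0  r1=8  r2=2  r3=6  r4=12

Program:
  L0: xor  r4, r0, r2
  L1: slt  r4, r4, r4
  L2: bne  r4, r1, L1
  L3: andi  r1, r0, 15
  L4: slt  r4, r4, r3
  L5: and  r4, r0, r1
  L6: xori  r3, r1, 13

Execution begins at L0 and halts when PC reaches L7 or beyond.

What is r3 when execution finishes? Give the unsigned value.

PC=0  xor  r4, r0, r2        | r0=0 r1=8 r2=2 r3=6 r4=2
PC=1  slt  r4, r4, r4        | r0=0 r1=8 r2=2 r3=6 r4=0
PC=2  bne  r4, r1, L1        | r0=0 r1=8 r2=2 r3=6 r4=0  [TAKEN]
PC=3  andi  r1, r0, 15       | r0=0 r1=0 r2=2 r3=6 r4=0
PC=1  slt  r4, r4, r4        | r0=0 r1=0 r2=2 r3=6 r4=0
PC=2  bne  r4, r1, L1        | r0=0 r1=0 r2=2 r3=6 r4=0  [not taken]
PC=3  andi  r1, r0, 15       | r0=0 r1=0 r2=2 r3=6 r4=0
PC=4  slt  r4, r4, r3        | r0=0 r1=0 r2=2 r3=6 r4=1
PC=5  and  r4, r0, r1        | r0=0 r1=0 r2=2 r3=6 r4=0
PC=6  xori  r3, r1, 13       | r0=0 r1=0 r2=2 r3=13 r4=0

13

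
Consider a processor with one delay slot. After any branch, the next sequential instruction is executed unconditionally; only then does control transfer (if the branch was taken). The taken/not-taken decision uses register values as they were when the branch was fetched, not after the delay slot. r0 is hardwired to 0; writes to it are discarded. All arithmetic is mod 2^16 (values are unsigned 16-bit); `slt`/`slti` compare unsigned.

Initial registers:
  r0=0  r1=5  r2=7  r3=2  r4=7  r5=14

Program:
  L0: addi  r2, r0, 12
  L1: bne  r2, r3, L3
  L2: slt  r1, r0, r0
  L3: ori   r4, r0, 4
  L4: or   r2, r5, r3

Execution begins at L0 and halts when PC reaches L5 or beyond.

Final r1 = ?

  step pc=0: addi  r2, r0, 12  regs=(0,5,12,2,7,14)
  step pc=1: bne  r2, r3, L3  cond=T  regs=(0,5,12,2,7,14)
  step pc=2: slt  r1, r0, r0  regs=(0,0,12,2,7,14)
  step pc=3: ori   r4, r0, 4  regs=(0,0,12,2,4,14)
  step pc=4: or   r2, r5, r3  regs=(0,0,14,2,4,14)

0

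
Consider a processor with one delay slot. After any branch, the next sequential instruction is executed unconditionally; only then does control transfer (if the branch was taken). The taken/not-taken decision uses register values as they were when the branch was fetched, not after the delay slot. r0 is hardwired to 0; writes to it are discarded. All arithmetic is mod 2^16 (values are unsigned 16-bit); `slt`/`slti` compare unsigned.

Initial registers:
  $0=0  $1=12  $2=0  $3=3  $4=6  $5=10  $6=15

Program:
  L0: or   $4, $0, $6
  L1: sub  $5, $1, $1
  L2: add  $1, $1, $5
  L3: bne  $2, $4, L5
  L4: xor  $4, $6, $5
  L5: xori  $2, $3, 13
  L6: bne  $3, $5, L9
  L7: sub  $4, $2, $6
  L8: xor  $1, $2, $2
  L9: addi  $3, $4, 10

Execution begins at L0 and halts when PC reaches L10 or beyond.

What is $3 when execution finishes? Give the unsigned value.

9

[0] or   $4, $0, $6  →  {$0:0, $1:12, $2:0, $3:3, $4:15, $5:10, $6:15}
[1] sub  $5, $1, $1  →  {$0:0, $1:12, $2:0, $3:3, $4:15, $5:0, $6:15}
[2] add  $1, $1, $5  →  {$0:0, $1:12, $2:0, $3:3, $4:15, $5:0, $6:15}
[3] bne  $2, $4, L5  →  {$0:0, $1:12, $2:0, $3:3, $4:15, $5:0, $6:15}  ⟨branch taken⟩
[4] xor  $4, $6, $5  →  {$0:0, $1:12, $2:0, $3:3, $4:15, $5:0, $6:15}
[5] xori  $2, $3, 13  →  {$0:0, $1:12, $2:14, $3:3, $4:15, $5:0, $6:15}
[6] bne  $3, $5, L9  →  {$0:0, $1:12, $2:14, $3:3, $4:15, $5:0, $6:15}  ⟨branch taken⟩
[7] sub  $4, $2, $6  →  {$0:0, $1:12, $2:14, $3:3, $4:65535, $5:0, $6:15}
[9] addi  $3, $4, 10  →  {$0:0, $1:12, $2:14, $3:9, $4:65535, $5:0, $6:15}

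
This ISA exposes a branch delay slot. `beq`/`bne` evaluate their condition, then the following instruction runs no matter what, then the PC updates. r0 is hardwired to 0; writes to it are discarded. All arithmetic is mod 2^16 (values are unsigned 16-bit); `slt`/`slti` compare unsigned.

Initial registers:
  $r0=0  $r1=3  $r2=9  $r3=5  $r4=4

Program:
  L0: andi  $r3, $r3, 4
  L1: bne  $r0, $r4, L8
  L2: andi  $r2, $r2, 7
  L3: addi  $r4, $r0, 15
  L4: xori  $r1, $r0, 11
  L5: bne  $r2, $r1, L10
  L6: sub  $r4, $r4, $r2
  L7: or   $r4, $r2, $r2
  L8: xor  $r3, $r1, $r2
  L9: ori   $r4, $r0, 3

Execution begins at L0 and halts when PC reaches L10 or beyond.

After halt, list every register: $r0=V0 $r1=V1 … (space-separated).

$r0=0 $r1=3 $r2=1 $r3=2 $r4=3

[0] andi  $r3, $r3, 4  →  {$r0:0, $r1:3, $r2:9, $r3:4, $r4:4}
[1] bne  $r0, $r4, L8  →  {$r0:0, $r1:3, $r2:9, $r3:4, $r4:4}  ⟨branch taken⟩
[2] andi  $r2, $r2, 7  →  {$r0:0, $r1:3, $r2:1, $r3:4, $r4:4}
[8] xor  $r3, $r1, $r2  →  {$r0:0, $r1:3, $r2:1, $r3:2, $r4:4}
[9] ori   $r4, $r0, 3  →  {$r0:0, $r1:3, $r2:1, $r3:2, $r4:3}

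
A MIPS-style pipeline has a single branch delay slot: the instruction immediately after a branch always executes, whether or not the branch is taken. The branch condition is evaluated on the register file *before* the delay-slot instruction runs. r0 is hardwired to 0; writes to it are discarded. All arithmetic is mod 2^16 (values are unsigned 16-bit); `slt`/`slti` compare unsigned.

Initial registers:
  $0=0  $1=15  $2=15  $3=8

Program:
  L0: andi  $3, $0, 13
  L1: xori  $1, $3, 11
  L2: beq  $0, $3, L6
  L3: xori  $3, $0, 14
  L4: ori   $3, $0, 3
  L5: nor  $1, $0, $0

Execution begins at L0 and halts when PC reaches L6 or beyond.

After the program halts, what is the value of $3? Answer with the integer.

[0] andi  $3, $0, 13  →  {$0:0, $1:15, $2:15, $3:0}
[1] xori  $1, $3, 11  →  {$0:0, $1:11, $2:15, $3:0}
[2] beq  $0, $3, L6  →  {$0:0, $1:11, $2:15, $3:0}  ⟨branch taken⟩
[3] xori  $3, $0, 14  →  {$0:0, $1:11, $2:15, $3:14}

14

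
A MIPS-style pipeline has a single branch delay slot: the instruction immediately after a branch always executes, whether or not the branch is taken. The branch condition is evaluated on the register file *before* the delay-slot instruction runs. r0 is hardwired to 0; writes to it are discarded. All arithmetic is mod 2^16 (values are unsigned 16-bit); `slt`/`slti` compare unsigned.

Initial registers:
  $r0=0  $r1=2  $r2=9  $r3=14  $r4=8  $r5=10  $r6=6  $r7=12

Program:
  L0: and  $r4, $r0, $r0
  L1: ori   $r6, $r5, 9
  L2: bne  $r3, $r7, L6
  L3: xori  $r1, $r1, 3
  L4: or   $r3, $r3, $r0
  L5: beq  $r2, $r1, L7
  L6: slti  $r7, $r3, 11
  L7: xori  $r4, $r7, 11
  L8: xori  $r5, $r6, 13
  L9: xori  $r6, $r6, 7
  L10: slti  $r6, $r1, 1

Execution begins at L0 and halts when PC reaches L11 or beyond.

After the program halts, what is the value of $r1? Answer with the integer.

1

  step pc=0: and  $r4, $r0, $r0  regs=(0,2,9,14,0,10,6,12)
  step pc=1: ori   $r6, $r5, 9  regs=(0,2,9,14,0,10,11,12)
  step pc=2: bne  $r3, $r7, L6  cond=T  regs=(0,2,9,14,0,10,11,12)
  step pc=3: xori  $r1, $r1, 3  regs=(0,1,9,14,0,10,11,12)
  step pc=6: slti  $r7, $r3, 11  regs=(0,1,9,14,0,10,11,0)
  step pc=7: xori  $r4, $r7, 11  regs=(0,1,9,14,11,10,11,0)
  step pc=8: xori  $r5, $r6, 13  regs=(0,1,9,14,11,6,11,0)
  step pc=9: xori  $r6, $r6, 7  regs=(0,1,9,14,11,6,12,0)
  step pc=10: slti  $r6, $r1, 1  regs=(0,1,9,14,11,6,0,0)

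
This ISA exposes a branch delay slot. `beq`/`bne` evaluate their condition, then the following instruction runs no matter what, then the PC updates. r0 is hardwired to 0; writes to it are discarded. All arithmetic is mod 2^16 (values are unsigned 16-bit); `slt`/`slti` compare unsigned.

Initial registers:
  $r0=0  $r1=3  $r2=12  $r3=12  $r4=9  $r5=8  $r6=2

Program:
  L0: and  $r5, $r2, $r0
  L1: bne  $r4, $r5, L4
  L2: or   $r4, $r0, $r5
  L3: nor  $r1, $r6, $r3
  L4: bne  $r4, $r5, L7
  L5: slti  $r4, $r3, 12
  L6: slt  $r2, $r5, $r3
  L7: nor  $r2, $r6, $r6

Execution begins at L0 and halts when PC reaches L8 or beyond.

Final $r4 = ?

#0 and  $r5, $r2, $r0 ; 0/3/12/12/9/0/2
#1 bne  $r4, $r5, L4 ; 0/3/12/12/9/0/2 ; →target
#2 or   $r4, $r0, $r5 ; 0/3/12/12/0/0/2
#4 bne  $r4, $r5, L7 ; 0/3/12/12/0/0/2 ; →fallthru
#5 slti  $r4, $r3, 12 ; 0/3/12/12/0/0/2
#6 slt  $r2, $r5, $r3 ; 0/3/1/12/0/0/2
#7 nor  $r2, $r6, $r6 ; 0/3/65533/12/0/0/2

0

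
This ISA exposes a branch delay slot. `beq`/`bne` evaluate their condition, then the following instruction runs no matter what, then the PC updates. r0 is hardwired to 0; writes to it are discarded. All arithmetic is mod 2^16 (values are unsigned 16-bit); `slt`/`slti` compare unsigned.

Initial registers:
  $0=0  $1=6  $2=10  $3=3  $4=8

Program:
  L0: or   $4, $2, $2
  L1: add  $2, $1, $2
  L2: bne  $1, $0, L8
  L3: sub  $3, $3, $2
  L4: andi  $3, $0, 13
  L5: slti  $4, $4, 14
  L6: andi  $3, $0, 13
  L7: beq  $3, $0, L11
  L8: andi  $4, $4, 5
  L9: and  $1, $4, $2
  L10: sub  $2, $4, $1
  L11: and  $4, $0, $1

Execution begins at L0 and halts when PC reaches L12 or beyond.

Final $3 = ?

65523

[0] or   $4, $2, $2  →  {$0:0, $1:6, $2:10, $3:3, $4:10}
[1] add  $2, $1, $2  →  {$0:0, $1:6, $2:16, $3:3, $4:10}
[2] bne  $1, $0, L8  →  {$0:0, $1:6, $2:16, $3:3, $4:10}  ⟨branch taken⟩
[3] sub  $3, $3, $2  →  {$0:0, $1:6, $2:16, $3:65523, $4:10}
[8] andi  $4, $4, 5  →  {$0:0, $1:6, $2:16, $3:65523, $4:0}
[9] and  $1, $4, $2  →  {$0:0, $1:0, $2:16, $3:65523, $4:0}
[10] sub  $2, $4, $1  →  {$0:0, $1:0, $2:0, $3:65523, $4:0}
[11] and  $4, $0, $1  →  {$0:0, $1:0, $2:0, $3:65523, $4:0}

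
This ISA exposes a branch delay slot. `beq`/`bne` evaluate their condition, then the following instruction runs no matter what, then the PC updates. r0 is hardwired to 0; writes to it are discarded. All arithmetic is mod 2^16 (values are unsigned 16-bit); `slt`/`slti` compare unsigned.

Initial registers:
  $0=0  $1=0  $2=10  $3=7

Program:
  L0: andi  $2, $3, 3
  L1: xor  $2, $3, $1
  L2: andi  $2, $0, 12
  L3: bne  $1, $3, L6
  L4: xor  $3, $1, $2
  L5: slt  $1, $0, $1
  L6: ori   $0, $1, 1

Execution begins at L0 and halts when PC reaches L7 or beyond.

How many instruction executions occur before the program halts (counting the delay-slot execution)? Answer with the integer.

6

PC=0  andi  $2, $3, 3        | $0=0 $1=0 $2=3 $3=7
PC=1  xor  $2, $3, $1        | $0=0 $1=0 $2=7 $3=7
PC=2  andi  $2, $0, 12       | $0=0 $1=0 $2=0 $3=7
PC=3  bne  $1, $3, L6        | $0=0 $1=0 $2=0 $3=7  [TAKEN]
PC=4  xor  $3, $1, $2        | $0=0 $1=0 $2=0 $3=0
PC=6  ori   $0, $1, 1        | $0=0 $1=0 $2=0 $3=0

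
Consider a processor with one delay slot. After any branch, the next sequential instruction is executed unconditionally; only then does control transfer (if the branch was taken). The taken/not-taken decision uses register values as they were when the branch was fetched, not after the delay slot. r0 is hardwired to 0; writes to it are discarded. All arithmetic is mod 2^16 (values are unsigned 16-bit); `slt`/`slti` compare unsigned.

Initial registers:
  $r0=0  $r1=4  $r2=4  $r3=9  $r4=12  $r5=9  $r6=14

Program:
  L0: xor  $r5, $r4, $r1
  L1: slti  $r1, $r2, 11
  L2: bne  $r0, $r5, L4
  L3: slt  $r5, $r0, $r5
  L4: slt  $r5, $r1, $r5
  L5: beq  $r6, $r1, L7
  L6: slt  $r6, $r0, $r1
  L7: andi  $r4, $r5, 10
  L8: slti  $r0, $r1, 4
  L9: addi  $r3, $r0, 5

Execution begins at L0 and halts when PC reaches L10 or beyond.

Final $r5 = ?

0

PC=0  xor  $r5, $r4, $r1     | $r0=0 $r1=4 $r2=4 $r3=9 $r4=12 $r5=8 $r6=14
PC=1  slti  $r1, $r2, 11     | $r0=0 $r1=1 $r2=4 $r3=9 $r4=12 $r5=8 $r6=14
PC=2  bne  $r0, $r5, L4      | $r0=0 $r1=1 $r2=4 $r3=9 $r4=12 $r5=8 $r6=14  [TAKEN]
PC=3  slt  $r5, $r0, $r5     | $r0=0 $r1=1 $r2=4 $r3=9 $r4=12 $r5=1 $r6=14
PC=4  slt  $r5, $r1, $r5     | $r0=0 $r1=1 $r2=4 $r3=9 $r4=12 $r5=0 $r6=14
PC=5  beq  $r6, $r1, L7      | $r0=0 $r1=1 $r2=4 $r3=9 $r4=12 $r5=0 $r6=14  [not taken]
PC=6  slt  $r6, $r0, $r1     | $r0=0 $r1=1 $r2=4 $r3=9 $r4=12 $r5=0 $r6=1
PC=7  andi  $r4, $r5, 10     | $r0=0 $r1=1 $r2=4 $r3=9 $r4=0 $r5=0 $r6=1
PC=8  slti  $r0, $r1, 4      | $r0=0 $r1=1 $r2=4 $r3=9 $r4=0 $r5=0 $r6=1
PC=9  addi  $r3, $r0, 5      | $r0=0 $r1=1 $r2=4 $r3=5 $r4=0 $r5=0 $r6=1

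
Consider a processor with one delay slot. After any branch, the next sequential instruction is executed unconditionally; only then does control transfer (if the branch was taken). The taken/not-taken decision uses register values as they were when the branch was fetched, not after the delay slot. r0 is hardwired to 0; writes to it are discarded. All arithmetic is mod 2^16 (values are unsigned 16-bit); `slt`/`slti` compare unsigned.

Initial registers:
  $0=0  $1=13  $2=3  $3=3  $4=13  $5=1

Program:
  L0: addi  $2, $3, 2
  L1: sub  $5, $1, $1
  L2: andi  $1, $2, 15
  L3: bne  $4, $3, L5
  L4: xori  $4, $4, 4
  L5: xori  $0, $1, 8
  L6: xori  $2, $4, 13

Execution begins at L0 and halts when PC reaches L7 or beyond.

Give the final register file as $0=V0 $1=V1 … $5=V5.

$0=0 $1=5 $2=4 $3=3 $4=9 $5=0

#0 addi  $2, $3, 2 ; 0/13/5/3/13/1
#1 sub  $5, $1, $1 ; 0/13/5/3/13/0
#2 andi  $1, $2, 15 ; 0/5/5/3/13/0
#3 bne  $4, $3, L5 ; 0/5/5/3/13/0 ; →target
#4 xori  $4, $4, 4 ; 0/5/5/3/9/0
#5 xori  $0, $1, 8 ; 0/5/5/3/9/0
#6 xori  $2, $4, 13 ; 0/5/4/3/9/0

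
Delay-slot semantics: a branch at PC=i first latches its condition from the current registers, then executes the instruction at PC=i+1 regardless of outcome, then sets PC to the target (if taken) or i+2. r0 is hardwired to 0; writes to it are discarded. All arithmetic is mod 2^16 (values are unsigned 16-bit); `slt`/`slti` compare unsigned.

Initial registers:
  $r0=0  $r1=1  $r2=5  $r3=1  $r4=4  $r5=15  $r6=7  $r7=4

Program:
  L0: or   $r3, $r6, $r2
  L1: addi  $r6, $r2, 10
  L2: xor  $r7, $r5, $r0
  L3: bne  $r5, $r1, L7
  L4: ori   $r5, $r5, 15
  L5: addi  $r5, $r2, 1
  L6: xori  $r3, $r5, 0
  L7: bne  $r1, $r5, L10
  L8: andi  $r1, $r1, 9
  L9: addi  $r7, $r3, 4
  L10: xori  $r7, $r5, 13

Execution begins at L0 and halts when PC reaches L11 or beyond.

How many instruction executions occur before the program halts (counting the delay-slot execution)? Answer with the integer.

8

[0] or   $r3, $r6, $r2  →  {$r0:0, $r1:1, $r2:5, $r3:7, $r4:4, $r5:15, $r6:7, $r7:4}
[1] addi  $r6, $r2, 10  →  {$r0:0, $r1:1, $r2:5, $r3:7, $r4:4, $r5:15, $r6:15, $r7:4}
[2] xor  $r7, $r5, $r0  →  {$r0:0, $r1:1, $r2:5, $r3:7, $r4:4, $r5:15, $r6:15, $r7:15}
[3] bne  $r5, $r1, L7  →  {$r0:0, $r1:1, $r2:5, $r3:7, $r4:4, $r5:15, $r6:15, $r7:15}  ⟨branch taken⟩
[4] ori   $r5, $r5, 15  →  {$r0:0, $r1:1, $r2:5, $r3:7, $r4:4, $r5:15, $r6:15, $r7:15}
[7] bne  $r1, $r5, L10  →  {$r0:0, $r1:1, $r2:5, $r3:7, $r4:4, $r5:15, $r6:15, $r7:15}  ⟨branch taken⟩
[8] andi  $r1, $r1, 9  →  {$r0:0, $r1:1, $r2:5, $r3:7, $r4:4, $r5:15, $r6:15, $r7:15}
[10] xori  $r7, $r5, 13  →  {$r0:0, $r1:1, $r2:5, $r3:7, $r4:4, $r5:15, $r6:15, $r7:2}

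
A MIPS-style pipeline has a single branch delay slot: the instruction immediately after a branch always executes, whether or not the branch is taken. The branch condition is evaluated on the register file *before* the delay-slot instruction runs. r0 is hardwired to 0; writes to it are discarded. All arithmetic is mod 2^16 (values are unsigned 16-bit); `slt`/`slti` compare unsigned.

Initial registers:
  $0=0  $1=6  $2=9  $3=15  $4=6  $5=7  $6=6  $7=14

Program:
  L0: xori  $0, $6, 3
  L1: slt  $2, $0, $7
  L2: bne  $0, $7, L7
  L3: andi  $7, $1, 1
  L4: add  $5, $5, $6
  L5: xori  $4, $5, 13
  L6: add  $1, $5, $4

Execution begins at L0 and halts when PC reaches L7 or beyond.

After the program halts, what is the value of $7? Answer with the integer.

0

PC=0  xori  $0, $6, 3        | $0=0 $1=6 $2=9 $3=15 $4=6 $5=7 $6=6 $7=14
PC=1  slt  $2, $0, $7        | $0=0 $1=6 $2=1 $3=15 $4=6 $5=7 $6=6 $7=14
PC=2  bne  $0, $7, L7        | $0=0 $1=6 $2=1 $3=15 $4=6 $5=7 $6=6 $7=14  [TAKEN]
PC=3  andi  $7, $1, 1        | $0=0 $1=6 $2=1 $3=15 $4=6 $5=7 $6=6 $7=0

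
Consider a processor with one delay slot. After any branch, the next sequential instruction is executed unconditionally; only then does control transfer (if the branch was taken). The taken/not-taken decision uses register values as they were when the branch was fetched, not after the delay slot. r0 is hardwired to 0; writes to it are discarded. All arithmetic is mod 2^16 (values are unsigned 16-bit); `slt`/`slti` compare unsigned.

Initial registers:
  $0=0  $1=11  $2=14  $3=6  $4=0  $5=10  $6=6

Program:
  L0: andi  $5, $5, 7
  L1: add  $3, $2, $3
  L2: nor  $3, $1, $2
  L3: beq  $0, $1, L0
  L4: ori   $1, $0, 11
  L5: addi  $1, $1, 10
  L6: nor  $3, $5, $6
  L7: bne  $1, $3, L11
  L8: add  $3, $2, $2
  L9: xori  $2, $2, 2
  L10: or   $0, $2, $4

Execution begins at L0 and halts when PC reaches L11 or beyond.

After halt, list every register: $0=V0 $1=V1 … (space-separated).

$0=0 $1=21 $2=14 $3=28 $4=0 $5=2 $6=6

  step pc=0: andi  $5, $5, 7  regs=(0,11,14,6,0,2,6)
  step pc=1: add  $3, $2, $3  regs=(0,11,14,20,0,2,6)
  step pc=2: nor  $3, $1, $2  regs=(0,11,14,65520,0,2,6)
  step pc=3: beq  $0, $1, L0  cond=F  regs=(0,11,14,65520,0,2,6)
  step pc=4: ori   $1, $0, 11  regs=(0,11,14,65520,0,2,6)
  step pc=5: addi  $1, $1, 10  regs=(0,21,14,65520,0,2,6)
  step pc=6: nor  $3, $5, $6  regs=(0,21,14,65529,0,2,6)
  step pc=7: bne  $1, $3, L11  cond=T  regs=(0,21,14,65529,0,2,6)
  step pc=8: add  $3, $2, $2  regs=(0,21,14,28,0,2,6)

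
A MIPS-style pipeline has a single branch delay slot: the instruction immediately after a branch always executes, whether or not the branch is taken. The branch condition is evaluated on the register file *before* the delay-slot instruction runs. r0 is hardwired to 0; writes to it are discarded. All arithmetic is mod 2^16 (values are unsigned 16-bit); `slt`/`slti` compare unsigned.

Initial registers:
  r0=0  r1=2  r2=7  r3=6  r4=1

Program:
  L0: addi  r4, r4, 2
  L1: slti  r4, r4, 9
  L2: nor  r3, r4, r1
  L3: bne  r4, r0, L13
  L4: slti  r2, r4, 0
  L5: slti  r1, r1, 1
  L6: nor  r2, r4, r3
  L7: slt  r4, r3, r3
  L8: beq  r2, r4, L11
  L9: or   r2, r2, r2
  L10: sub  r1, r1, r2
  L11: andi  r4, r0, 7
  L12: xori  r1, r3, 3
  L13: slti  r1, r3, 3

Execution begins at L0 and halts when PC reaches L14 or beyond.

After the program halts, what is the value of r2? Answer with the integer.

0

[0] addi  r4, r4, 2  →  {r0:0, r1:2, r2:7, r3:6, r4:3}
[1] slti  r4, r4, 9  →  {r0:0, r1:2, r2:7, r3:6, r4:1}
[2] nor  r3, r4, r1  →  {r0:0, r1:2, r2:7, r3:65532, r4:1}
[3] bne  r4, r0, L13  →  {r0:0, r1:2, r2:7, r3:65532, r4:1}  ⟨branch taken⟩
[4] slti  r2, r4, 0  →  {r0:0, r1:2, r2:0, r3:65532, r4:1}
[13] slti  r1, r3, 3  →  {r0:0, r1:0, r2:0, r3:65532, r4:1}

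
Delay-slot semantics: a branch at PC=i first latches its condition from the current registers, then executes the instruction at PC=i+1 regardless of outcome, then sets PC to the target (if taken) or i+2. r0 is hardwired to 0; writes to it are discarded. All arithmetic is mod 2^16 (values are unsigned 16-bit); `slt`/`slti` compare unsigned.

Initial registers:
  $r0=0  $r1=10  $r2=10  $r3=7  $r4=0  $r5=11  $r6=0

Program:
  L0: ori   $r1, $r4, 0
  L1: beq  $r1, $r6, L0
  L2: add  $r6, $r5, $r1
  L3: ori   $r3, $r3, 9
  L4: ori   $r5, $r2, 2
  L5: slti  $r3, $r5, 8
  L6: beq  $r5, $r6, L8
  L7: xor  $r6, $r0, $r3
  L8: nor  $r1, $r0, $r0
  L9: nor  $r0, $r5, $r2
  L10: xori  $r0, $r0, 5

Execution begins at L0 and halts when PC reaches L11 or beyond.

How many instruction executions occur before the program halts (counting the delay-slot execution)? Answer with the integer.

14

  step pc=0: ori   $r1, $r4, 0  regs=(0,0,10,7,0,11,0)
  step pc=1: beq  $r1, $r6, L0  cond=T  regs=(0,0,10,7,0,11,0)
  step pc=2: add  $r6, $r5, $r1  regs=(0,0,10,7,0,11,11)
  step pc=0: ori   $r1, $r4, 0  regs=(0,0,10,7,0,11,11)
  step pc=1: beq  $r1, $r6, L0  cond=F  regs=(0,0,10,7,0,11,11)
  step pc=2: add  $r6, $r5, $r1  regs=(0,0,10,7,0,11,11)
  step pc=3: ori   $r3, $r3, 9  regs=(0,0,10,15,0,11,11)
  step pc=4: ori   $r5, $r2, 2  regs=(0,0,10,15,0,10,11)
  step pc=5: slti  $r3, $r5, 8  regs=(0,0,10,0,0,10,11)
  step pc=6: beq  $r5, $r6, L8  cond=F  regs=(0,0,10,0,0,10,11)
  step pc=7: xor  $r6, $r0, $r3  regs=(0,0,10,0,0,10,0)
  step pc=8: nor  $r1, $r0, $r0  regs=(0,65535,10,0,0,10,0)
  step pc=9: nor  $r0, $r5, $r2  regs=(0,65535,10,0,0,10,0)
  step pc=10: xori  $r0, $r0, 5  regs=(0,65535,10,0,0,10,0)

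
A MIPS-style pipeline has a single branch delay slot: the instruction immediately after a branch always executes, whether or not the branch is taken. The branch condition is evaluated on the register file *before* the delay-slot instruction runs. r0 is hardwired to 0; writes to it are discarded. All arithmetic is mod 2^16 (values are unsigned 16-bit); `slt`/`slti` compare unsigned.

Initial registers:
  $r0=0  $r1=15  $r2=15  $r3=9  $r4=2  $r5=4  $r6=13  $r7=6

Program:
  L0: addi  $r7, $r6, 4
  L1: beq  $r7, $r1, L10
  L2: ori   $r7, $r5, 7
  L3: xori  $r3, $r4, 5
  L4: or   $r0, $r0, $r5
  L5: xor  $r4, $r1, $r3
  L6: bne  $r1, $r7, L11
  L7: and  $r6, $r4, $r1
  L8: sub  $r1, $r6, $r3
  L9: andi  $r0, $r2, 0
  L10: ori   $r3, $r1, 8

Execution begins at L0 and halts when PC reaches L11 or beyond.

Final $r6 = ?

PC=0  addi  $r7, $r6, 4      | $r0=0 $r1=15 $r2=15 $r3=9 $r4=2 $r5=4 $r6=13 $r7=17
PC=1  beq  $r7, $r1, L10     | $r0=0 $r1=15 $r2=15 $r3=9 $r4=2 $r5=4 $r6=13 $r7=17  [not taken]
PC=2  ori   $r7, $r5, 7      | $r0=0 $r1=15 $r2=15 $r3=9 $r4=2 $r5=4 $r6=13 $r7=7
PC=3  xori  $r3, $r4, 5      | $r0=0 $r1=15 $r2=15 $r3=7 $r4=2 $r5=4 $r6=13 $r7=7
PC=4  or   $r0, $r0, $r5     | $r0=0 $r1=15 $r2=15 $r3=7 $r4=2 $r5=4 $r6=13 $r7=7
PC=5  xor  $r4, $r1, $r3     | $r0=0 $r1=15 $r2=15 $r3=7 $r4=8 $r5=4 $r6=13 $r7=7
PC=6  bne  $r1, $r7, L11     | $r0=0 $r1=15 $r2=15 $r3=7 $r4=8 $r5=4 $r6=13 $r7=7  [TAKEN]
PC=7  and  $r6, $r4, $r1     | $r0=0 $r1=15 $r2=15 $r3=7 $r4=8 $r5=4 $r6=8 $r7=7

8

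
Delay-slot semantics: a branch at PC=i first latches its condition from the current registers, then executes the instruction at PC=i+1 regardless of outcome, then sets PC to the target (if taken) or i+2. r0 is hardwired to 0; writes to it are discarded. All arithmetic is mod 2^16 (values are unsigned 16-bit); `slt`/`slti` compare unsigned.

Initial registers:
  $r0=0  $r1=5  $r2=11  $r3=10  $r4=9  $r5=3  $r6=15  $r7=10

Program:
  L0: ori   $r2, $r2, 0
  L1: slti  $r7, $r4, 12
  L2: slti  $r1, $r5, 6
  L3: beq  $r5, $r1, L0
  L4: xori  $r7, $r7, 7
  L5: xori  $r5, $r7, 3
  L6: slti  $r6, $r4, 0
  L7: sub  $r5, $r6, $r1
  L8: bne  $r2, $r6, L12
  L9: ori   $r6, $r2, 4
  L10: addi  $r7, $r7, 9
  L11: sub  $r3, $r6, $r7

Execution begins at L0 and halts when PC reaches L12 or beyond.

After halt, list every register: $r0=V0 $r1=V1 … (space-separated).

$r0=0 $r1=1 $r2=11 $r3=10 $r4=9 $r5=65535 $r6=15 $r7=6

[0] ori   $r2, $r2, 0  →  {$r0:0, $r1:5, $r2:11, $r3:10, $r4:9, $r5:3, $r6:15, $r7:10}
[1] slti  $r7, $r4, 12  →  {$r0:0, $r1:5, $r2:11, $r3:10, $r4:9, $r5:3, $r6:15, $r7:1}
[2] slti  $r1, $r5, 6  →  {$r0:0, $r1:1, $r2:11, $r3:10, $r4:9, $r5:3, $r6:15, $r7:1}
[3] beq  $r5, $r1, L0  →  {$r0:0, $r1:1, $r2:11, $r3:10, $r4:9, $r5:3, $r6:15, $r7:1}  ⟨branch fallthrough⟩
[4] xori  $r7, $r7, 7  →  {$r0:0, $r1:1, $r2:11, $r3:10, $r4:9, $r5:3, $r6:15, $r7:6}
[5] xori  $r5, $r7, 3  →  {$r0:0, $r1:1, $r2:11, $r3:10, $r4:9, $r5:5, $r6:15, $r7:6}
[6] slti  $r6, $r4, 0  →  {$r0:0, $r1:1, $r2:11, $r3:10, $r4:9, $r5:5, $r6:0, $r7:6}
[7] sub  $r5, $r6, $r1  →  {$r0:0, $r1:1, $r2:11, $r3:10, $r4:9, $r5:65535, $r6:0, $r7:6}
[8] bne  $r2, $r6, L12  →  {$r0:0, $r1:1, $r2:11, $r3:10, $r4:9, $r5:65535, $r6:0, $r7:6}  ⟨branch taken⟩
[9] ori   $r6, $r2, 4  →  {$r0:0, $r1:1, $r2:11, $r3:10, $r4:9, $r5:65535, $r6:15, $r7:6}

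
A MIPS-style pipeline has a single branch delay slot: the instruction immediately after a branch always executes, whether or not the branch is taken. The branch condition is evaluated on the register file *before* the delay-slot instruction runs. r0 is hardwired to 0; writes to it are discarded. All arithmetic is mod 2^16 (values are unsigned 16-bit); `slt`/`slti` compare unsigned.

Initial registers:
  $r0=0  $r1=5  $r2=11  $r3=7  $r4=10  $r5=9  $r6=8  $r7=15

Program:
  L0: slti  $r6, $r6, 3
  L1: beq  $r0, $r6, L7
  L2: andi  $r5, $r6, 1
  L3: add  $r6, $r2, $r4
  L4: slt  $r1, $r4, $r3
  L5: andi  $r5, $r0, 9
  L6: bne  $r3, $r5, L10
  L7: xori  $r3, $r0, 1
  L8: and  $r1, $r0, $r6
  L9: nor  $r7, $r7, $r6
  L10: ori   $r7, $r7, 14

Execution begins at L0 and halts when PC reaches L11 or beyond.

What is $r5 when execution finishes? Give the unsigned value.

0

#0 slti  $r6, $r6, 3 ; 0/5/11/7/10/9/0/15
#1 beq  $r0, $r6, L7 ; 0/5/11/7/10/9/0/15 ; →target
#2 andi  $r5, $r6, 1 ; 0/5/11/7/10/0/0/15
#7 xori  $r3, $r0, 1 ; 0/5/11/1/10/0/0/15
#8 and  $r1, $r0, $r6 ; 0/0/11/1/10/0/0/15
#9 nor  $r7, $r7, $r6 ; 0/0/11/1/10/0/0/65520
#10 ori   $r7, $r7, 14 ; 0/0/11/1/10/0/0/65534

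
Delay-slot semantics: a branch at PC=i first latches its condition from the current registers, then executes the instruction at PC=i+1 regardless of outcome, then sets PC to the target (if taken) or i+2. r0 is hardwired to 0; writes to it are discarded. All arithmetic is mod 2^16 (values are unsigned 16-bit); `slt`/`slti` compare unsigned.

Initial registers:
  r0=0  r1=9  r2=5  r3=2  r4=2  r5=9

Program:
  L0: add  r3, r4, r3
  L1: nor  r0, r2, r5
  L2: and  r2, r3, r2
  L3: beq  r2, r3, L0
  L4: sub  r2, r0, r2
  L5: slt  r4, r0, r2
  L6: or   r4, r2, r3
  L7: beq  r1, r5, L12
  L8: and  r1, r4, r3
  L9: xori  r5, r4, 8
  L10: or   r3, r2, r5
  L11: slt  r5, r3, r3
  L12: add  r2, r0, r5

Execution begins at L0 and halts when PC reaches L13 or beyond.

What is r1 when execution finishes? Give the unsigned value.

  step pc=0: add  r3, r4, r3  regs=(0,9,5,4,2,9)
  step pc=1: nor  r0, r2, r5  regs=(0,9,5,4,2,9)
  step pc=2: and  r2, r3, r2  regs=(0,9,4,4,2,9)
  step pc=3: beq  r2, r3, L0  cond=T  regs=(0,9,4,4,2,9)
  step pc=4: sub  r2, r0, r2  regs=(0,9,65532,4,2,9)
  step pc=0: add  r3, r4, r3  regs=(0,9,65532,6,2,9)
  step pc=1: nor  r0, r2, r5  regs=(0,9,65532,6,2,9)
  step pc=2: and  r2, r3, r2  regs=(0,9,4,6,2,9)
  step pc=3: beq  r2, r3, L0  cond=F  regs=(0,9,4,6,2,9)
  step pc=4: sub  r2, r0, r2  regs=(0,9,65532,6,2,9)
  step pc=5: slt  r4, r0, r2  regs=(0,9,65532,6,1,9)
  step pc=6: or   r4, r2, r3  regs=(0,9,65532,6,65534,9)
  step pc=7: beq  r1, r5, L12  cond=T  regs=(0,9,65532,6,65534,9)
  step pc=8: and  r1, r4, r3  regs=(0,6,65532,6,65534,9)
  step pc=12: add  r2, r0, r5  regs=(0,6,9,6,65534,9)

6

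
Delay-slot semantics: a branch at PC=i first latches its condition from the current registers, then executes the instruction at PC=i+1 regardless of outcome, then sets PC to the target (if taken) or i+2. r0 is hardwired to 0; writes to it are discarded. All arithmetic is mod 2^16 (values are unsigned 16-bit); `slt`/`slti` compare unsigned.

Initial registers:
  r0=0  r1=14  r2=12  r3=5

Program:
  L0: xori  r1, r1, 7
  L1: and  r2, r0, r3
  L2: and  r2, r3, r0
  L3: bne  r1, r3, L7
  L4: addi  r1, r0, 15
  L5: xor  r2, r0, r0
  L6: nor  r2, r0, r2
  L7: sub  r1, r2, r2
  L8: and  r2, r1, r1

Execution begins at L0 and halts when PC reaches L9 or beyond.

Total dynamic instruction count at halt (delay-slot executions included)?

[0] xori  r1, r1, 7  →  {r0:0, r1:9, r2:12, r3:5}
[1] and  r2, r0, r3  →  {r0:0, r1:9, r2:0, r3:5}
[2] and  r2, r3, r0  →  {r0:0, r1:9, r2:0, r3:5}
[3] bne  r1, r3, L7  →  {r0:0, r1:9, r2:0, r3:5}  ⟨branch taken⟩
[4] addi  r1, r0, 15  →  {r0:0, r1:15, r2:0, r3:5}
[7] sub  r1, r2, r2  →  {r0:0, r1:0, r2:0, r3:5}
[8] and  r2, r1, r1  →  {r0:0, r1:0, r2:0, r3:5}

7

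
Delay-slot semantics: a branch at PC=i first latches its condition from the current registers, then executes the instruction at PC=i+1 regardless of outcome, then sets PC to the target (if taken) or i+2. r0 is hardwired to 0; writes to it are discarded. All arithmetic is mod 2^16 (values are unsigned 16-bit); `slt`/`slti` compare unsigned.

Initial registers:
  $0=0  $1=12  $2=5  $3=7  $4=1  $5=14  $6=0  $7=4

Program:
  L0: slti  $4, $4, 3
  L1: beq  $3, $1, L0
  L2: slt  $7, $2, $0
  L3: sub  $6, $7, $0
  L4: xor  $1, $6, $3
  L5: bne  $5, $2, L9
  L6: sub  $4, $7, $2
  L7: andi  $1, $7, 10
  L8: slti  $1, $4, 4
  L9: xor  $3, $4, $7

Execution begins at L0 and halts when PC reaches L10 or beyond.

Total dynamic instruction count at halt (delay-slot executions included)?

PC=0  slti  $4, $4, 3        | $0=0 $1=12 $2=5 $3=7 $4=1 $5=14 $6=0 $7=4
PC=1  beq  $3, $1, L0        | $0=0 $1=12 $2=5 $3=7 $4=1 $5=14 $6=0 $7=4  [not taken]
PC=2  slt  $7, $2, $0        | $0=0 $1=12 $2=5 $3=7 $4=1 $5=14 $6=0 $7=0
PC=3  sub  $6, $7, $0        | $0=0 $1=12 $2=5 $3=7 $4=1 $5=14 $6=0 $7=0
PC=4  xor  $1, $6, $3        | $0=0 $1=7 $2=5 $3=7 $4=1 $5=14 $6=0 $7=0
PC=5  bne  $5, $2, L9        | $0=0 $1=7 $2=5 $3=7 $4=1 $5=14 $6=0 $7=0  [TAKEN]
PC=6  sub  $4, $7, $2        | $0=0 $1=7 $2=5 $3=7 $4=65531 $5=14 $6=0 $7=0
PC=9  xor  $3, $4, $7        | $0=0 $1=7 $2=5 $3=65531 $4=65531 $5=14 $6=0 $7=0

8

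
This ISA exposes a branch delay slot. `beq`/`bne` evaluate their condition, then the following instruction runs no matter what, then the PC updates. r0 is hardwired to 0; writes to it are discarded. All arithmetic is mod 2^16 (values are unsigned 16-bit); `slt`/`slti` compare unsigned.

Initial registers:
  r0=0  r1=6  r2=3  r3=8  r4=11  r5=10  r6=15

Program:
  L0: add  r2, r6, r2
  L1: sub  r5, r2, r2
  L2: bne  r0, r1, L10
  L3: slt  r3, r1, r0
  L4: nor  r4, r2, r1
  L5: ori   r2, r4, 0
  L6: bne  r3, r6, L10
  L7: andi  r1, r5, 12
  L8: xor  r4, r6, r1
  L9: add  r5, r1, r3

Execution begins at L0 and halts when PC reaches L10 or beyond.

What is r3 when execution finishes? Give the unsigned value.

0

[0] add  r2, r6, r2  →  {r0:0, r1:6, r2:18, r3:8, r4:11, r5:10, r6:15}
[1] sub  r5, r2, r2  →  {r0:0, r1:6, r2:18, r3:8, r4:11, r5:0, r6:15}
[2] bne  r0, r1, L10  →  {r0:0, r1:6, r2:18, r3:8, r4:11, r5:0, r6:15}  ⟨branch taken⟩
[3] slt  r3, r1, r0  →  {r0:0, r1:6, r2:18, r3:0, r4:11, r5:0, r6:15}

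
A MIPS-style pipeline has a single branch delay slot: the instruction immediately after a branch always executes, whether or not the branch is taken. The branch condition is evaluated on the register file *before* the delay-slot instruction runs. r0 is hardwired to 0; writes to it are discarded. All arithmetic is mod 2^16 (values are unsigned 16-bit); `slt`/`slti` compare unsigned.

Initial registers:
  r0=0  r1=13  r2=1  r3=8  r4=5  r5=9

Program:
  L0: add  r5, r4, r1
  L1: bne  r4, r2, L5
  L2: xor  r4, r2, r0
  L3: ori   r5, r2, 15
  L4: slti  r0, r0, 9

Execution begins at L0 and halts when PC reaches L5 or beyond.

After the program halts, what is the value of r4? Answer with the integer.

[0] add  r5, r4, r1  →  {r0:0, r1:13, r2:1, r3:8, r4:5, r5:18}
[1] bne  r4, r2, L5  →  {r0:0, r1:13, r2:1, r3:8, r4:5, r5:18}  ⟨branch taken⟩
[2] xor  r4, r2, r0  →  {r0:0, r1:13, r2:1, r3:8, r4:1, r5:18}

1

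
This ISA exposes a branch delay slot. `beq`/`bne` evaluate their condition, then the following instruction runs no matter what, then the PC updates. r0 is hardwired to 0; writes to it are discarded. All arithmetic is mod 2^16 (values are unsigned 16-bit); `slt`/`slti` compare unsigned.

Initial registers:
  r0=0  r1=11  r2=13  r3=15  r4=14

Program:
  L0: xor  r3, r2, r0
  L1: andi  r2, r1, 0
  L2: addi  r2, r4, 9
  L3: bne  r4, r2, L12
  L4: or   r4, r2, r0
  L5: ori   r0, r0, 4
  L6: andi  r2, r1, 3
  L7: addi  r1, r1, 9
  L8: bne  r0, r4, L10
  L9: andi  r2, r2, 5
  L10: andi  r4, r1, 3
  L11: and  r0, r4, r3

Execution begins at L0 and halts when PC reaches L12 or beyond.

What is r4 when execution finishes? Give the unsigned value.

23

#0 xor  r3, r2, r0 ; 0/11/13/13/14
#1 andi  r2, r1, 0 ; 0/11/0/13/14
#2 addi  r2, r4, 9 ; 0/11/23/13/14
#3 bne  r4, r2, L12 ; 0/11/23/13/14 ; →target
#4 or   r4, r2, r0 ; 0/11/23/13/23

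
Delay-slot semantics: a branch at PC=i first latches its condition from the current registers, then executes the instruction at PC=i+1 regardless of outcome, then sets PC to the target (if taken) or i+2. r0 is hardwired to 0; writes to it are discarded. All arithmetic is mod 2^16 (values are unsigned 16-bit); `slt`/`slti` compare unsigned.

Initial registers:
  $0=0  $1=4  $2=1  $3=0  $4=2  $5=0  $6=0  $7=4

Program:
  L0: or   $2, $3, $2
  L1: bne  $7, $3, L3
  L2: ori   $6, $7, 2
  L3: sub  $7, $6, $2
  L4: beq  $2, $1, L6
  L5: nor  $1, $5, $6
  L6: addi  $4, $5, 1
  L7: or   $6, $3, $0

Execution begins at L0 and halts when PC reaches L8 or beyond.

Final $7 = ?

5

[0] or   $2, $3, $2  →  {$0:0, $1:4, $2:1, $3:0, $4:2, $5:0, $6:0, $7:4}
[1] bne  $7, $3, L3  →  {$0:0, $1:4, $2:1, $3:0, $4:2, $5:0, $6:0, $7:4}  ⟨branch taken⟩
[2] ori   $6, $7, 2  →  {$0:0, $1:4, $2:1, $3:0, $4:2, $5:0, $6:6, $7:4}
[3] sub  $7, $6, $2  →  {$0:0, $1:4, $2:1, $3:0, $4:2, $5:0, $6:6, $7:5}
[4] beq  $2, $1, L6  →  {$0:0, $1:4, $2:1, $3:0, $4:2, $5:0, $6:6, $7:5}  ⟨branch fallthrough⟩
[5] nor  $1, $5, $6  →  {$0:0, $1:65529, $2:1, $3:0, $4:2, $5:0, $6:6, $7:5}
[6] addi  $4, $5, 1  →  {$0:0, $1:65529, $2:1, $3:0, $4:1, $5:0, $6:6, $7:5}
[7] or   $6, $3, $0  →  {$0:0, $1:65529, $2:1, $3:0, $4:1, $5:0, $6:0, $7:5}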